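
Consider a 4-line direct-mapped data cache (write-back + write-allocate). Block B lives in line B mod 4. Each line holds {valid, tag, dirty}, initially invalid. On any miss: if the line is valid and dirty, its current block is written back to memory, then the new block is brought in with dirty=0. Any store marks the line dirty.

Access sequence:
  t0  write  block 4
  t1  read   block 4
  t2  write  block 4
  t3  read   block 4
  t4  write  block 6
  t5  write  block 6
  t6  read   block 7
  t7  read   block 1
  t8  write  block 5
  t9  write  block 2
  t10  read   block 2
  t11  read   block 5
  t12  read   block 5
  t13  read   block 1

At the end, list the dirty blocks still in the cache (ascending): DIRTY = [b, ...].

0: W B4 → L0 miss [D]
1: R B4 → L0 hit [D]
2: W B4 → L0 hit [D]
3: R B4 → L0 hit [D]
4: W B6 → L2 miss [D]
5: W B6 → L2 hit [D]
6: R B7 → L3 miss [-]
7: R B1 → L1 miss [-]
8: W B5 → L1 miss [D]
9: W B2 → L2 miss wb→B6 [D]
10: R B2 → L2 hit [D]
11: R B5 → L1 hit [D]
12: R B5 → L1 hit [D]
13: R B1 → L1 miss wb→B5 [-]

DIRTY = [2, 4]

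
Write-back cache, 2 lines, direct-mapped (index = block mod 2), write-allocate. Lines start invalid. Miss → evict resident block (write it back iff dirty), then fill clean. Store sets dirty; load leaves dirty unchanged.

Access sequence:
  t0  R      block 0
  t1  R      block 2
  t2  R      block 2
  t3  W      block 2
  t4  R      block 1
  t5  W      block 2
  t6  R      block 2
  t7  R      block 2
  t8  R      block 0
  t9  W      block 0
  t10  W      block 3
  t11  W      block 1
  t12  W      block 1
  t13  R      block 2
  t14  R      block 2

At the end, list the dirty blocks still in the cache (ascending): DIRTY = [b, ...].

DIRTY = [1]

0: R B0 -> L0 miss  d=-]
1: R B2 -> L0 miss  d=-]
2: R B2 -> L0 hit  d=-]
3: W B2 -> L0 hit  d=D]
4: R B1 -> L1 miss  d=-]
5: W B2 -> L0 hit  d=D]
6: R B2 -> L0 hit  d=D]
7: R B2 -> L0 hit  d=D]
8: R B0 -> L0 miss wb->B2  d=-]
9: W B0 -> L0 hit  d=D]
10: W B3 -> L1 miss  d=D]
11: W B1 -> L1 miss wb->B3  d=D]
12: W B1 -> L1 hit  d=D]
13: R B2 -> L0 miss wb->B0  d=-]
14: R B2 -> L0 hit  d=-]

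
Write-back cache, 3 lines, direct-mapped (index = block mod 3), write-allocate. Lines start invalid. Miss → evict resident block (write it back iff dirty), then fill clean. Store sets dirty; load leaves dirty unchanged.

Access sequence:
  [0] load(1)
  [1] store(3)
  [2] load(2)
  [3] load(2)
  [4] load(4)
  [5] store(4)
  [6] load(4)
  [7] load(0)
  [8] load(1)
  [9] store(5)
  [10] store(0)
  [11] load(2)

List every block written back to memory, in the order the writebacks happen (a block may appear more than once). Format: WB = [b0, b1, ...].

0: R B1 -> L1 miss  d=-]
1: W B3 -> L0 miss  d=D]
2: R B2 -> L2 miss  d=-]
3: R B2 -> L2 hit  d=-]
4: R B4 -> L1 miss  d=-]
5: W B4 -> L1 hit  d=D]
6: R B4 -> L1 hit  d=D]
7: R B0 -> L0 miss wb->B3  d=-]
8: R B1 -> L1 miss wb->B4  d=-]
9: W B5 -> L2 miss  d=D]
10: W B0 -> L0 hit  d=D]
11: R B2 -> L2 miss wb->B5  d=-]

WB = [3, 4, 5]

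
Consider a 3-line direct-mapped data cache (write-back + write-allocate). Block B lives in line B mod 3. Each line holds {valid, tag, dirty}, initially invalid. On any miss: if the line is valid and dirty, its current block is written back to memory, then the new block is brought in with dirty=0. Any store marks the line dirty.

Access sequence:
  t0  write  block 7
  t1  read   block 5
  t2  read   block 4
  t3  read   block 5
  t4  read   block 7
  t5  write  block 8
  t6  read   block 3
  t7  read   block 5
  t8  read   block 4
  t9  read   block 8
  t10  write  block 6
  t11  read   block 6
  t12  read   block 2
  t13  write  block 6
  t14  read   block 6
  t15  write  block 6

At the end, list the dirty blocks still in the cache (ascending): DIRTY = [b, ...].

  0 | W B7 → L1 miss [D]
  1 | R B5 → L2 miss [-]
  2 | R B4 → L1 miss wb→B7 [-]
  3 | R B5 → L2 hit [-]
  4 | R B7 → L1 miss [-]
  5 | W B8 → L2 miss [D]
  6 | R B3 → L0 miss [-]
  7 | R B5 → L2 miss wb→B8 [-]
  8 | R B4 → L1 miss [-]
  9 | R B8 → L2 miss [-]
  10 | W B6 → L0 miss [D]
  11 | R B6 → L0 hit [D]
  12 | R B2 → L2 miss [-]
  13 | W B6 → L0 hit [D]
  14 | R B6 → L0 hit [D]
  15 | W B6 → L0 hit [D]

DIRTY = [6]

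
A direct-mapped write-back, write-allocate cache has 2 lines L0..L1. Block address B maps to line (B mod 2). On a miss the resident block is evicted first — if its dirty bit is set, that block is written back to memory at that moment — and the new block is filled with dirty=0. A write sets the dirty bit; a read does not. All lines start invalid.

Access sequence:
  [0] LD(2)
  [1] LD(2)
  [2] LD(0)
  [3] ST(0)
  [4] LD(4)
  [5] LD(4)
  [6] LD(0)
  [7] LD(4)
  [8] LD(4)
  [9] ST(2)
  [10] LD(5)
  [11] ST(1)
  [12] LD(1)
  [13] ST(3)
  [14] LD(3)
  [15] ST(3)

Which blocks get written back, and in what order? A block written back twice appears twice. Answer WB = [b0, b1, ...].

0: R B2 -> L0 miss  d=-]
1: R B2 -> L0 hit  d=-]
2: R B0 -> L0 miss  d=-]
3: W B0 -> L0 hit  d=D]
4: R B4 -> L0 miss wb->B0  d=-]
5: R B4 -> L0 hit  d=-]
6: R B0 -> L0 miss  d=-]
7: R B4 -> L0 miss  d=-]
8: R B4 -> L0 hit  d=-]
9: W B2 -> L0 miss  d=D]
10: R B5 -> L1 miss  d=-]
11: W B1 -> L1 miss  d=D]
12: R B1 -> L1 hit  d=D]
13: W B3 -> L1 miss wb->B1  d=D]
14: R B3 -> L1 hit  d=D]
15: W B3 -> L1 hit  d=D]

WB = [0, 1]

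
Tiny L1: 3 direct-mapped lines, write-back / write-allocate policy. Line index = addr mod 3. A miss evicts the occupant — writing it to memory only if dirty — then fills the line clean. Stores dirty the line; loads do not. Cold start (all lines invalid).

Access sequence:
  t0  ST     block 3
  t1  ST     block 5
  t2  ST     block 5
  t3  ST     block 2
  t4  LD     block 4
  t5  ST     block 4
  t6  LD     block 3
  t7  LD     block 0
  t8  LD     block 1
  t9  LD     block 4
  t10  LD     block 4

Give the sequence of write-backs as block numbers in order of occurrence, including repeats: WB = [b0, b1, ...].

0: W B3 -> L0 miss  d=D]
1: W B5 -> L2 miss  d=D]
2: W B5 -> L2 hit  d=D]
3: W B2 -> L2 miss wb->B5  d=D]
4: R B4 -> L1 miss  d=-]
5: W B4 -> L1 hit  d=D]
6: R B3 -> L0 hit  d=D]
7: R B0 -> L0 miss wb->B3  d=-]
8: R B1 -> L1 miss wb->B4  d=-]
9: R B4 -> L1 miss  d=-]
10: R B4 -> L1 hit  d=-]

WB = [5, 3, 4]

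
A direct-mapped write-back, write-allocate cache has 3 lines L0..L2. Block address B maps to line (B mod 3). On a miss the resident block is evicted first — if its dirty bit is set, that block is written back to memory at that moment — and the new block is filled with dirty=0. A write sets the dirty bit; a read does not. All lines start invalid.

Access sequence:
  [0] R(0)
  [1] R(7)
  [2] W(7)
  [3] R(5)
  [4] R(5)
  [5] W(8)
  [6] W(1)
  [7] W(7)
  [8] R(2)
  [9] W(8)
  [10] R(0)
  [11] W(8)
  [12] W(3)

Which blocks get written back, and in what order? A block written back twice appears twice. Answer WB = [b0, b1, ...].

WB = [7, 1, 8]

  0 | R B0 → L0 miss [-]
  1 | R B7 → L1 miss [-]
  2 | W B7 → L1 hit [D]
  3 | R B5 → L2 miss [-]
  4 | R B5 → L2 hit [-]
  5 | W B8 → L2 miss [D]
  6 | W B1 → L1 miss wb→B7 [D]
  7 | W B7 → L1 miss wb→B1 [D]
  8 | R B2 → L2 miss wb→B8 [-]
  9 | W B8 → L2 miss [D]
  10 | R B0 → L0 hit [-]
  11 | W B8 → L2 hit [D]
  12 | W B3 → L0 miss [D]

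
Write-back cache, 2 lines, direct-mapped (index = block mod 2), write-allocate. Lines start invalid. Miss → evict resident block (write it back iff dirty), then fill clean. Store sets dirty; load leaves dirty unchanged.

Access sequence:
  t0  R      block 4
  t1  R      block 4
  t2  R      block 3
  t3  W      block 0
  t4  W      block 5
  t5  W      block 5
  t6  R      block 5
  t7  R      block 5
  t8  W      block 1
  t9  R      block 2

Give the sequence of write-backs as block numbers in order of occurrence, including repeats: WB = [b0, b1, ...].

0: R B4 -> L0 miss  d=-]
1: R B4 -> L0 hit  d=-]
2: R B3 -> L1 miss  d=-]
3: W B0 -> L0 miss  d=D]
4: W B5 -> L1 miss  d=D]
5: W B5 -> L1 hit  d=D]
6: R B5 -> L1 hit  d=D]
7: R B5 -> L1 hit  d=D]
8: W B1 -> L1 miss wb->B5  d=D]
9: R B2 -> L0 miss wb->B0  d=-]

WB = [5, 0]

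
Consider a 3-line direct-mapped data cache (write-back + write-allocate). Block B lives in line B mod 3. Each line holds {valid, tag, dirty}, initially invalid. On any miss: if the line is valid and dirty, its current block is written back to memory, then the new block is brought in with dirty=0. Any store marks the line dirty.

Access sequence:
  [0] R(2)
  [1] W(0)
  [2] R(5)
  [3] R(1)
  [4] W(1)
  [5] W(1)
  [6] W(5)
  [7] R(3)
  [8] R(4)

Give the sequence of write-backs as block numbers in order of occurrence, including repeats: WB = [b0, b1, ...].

WB = [0, 1]

0: R B2 -> L2 miss  d=-]
1: W B0 -> L0 miss  d=D]
2: R B5 -> L2 miss  d=-]
3: R B1 -> L1 miss  d=-]
4: W B1 -> L1 hit  d=D]
5: W B1 -> L1 hit  d=D]
6: W B5 -> L2 hit  d=D]
7: R B3 -> L0 miss wb->B0  d=-]
8: R B4 -> L1 miss wb->B1  d=-]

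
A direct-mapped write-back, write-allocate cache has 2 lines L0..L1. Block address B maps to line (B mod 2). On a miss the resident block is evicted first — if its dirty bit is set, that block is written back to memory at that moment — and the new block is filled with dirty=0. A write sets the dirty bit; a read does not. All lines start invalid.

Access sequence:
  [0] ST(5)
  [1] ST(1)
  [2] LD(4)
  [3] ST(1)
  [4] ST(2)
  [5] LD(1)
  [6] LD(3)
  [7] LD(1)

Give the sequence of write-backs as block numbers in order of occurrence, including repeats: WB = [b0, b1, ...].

0: W B5 -> L1 miss  d=D]
1: W B1 -> L1 miss wb->B5  d=D]
2: R B4 -> L0 miss  d=-]
3: W B1 -> L1 hit  d=D]
4: W B2 -> L0 miss  d=D]
5: R B1 -> L1 hit  d=D]
6: R B3 -> L1 miss wb->B1  d=-]
7: R B1 -> L1 miss  d=-]

WB = [5, 1]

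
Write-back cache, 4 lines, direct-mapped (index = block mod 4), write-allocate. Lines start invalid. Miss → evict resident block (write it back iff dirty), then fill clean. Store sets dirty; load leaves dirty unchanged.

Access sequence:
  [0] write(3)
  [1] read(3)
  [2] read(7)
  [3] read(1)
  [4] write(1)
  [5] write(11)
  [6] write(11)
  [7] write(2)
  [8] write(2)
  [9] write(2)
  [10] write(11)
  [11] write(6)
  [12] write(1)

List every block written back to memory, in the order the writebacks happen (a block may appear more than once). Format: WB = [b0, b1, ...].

WB = [3, 2]

0: W B3 -> L3 miss  d=D]
1: R B3 -> L3 hit  d=D]
2: R B7 -> L3 miss wb->B3  d=-]
3: R B1 -> L1 miss  d=-]
4: W B1 -> L1 hit  d=D]
5: W B11 -> L3 miss  d=D]
6: W B11 -> L3 hit  d=D]
7: W B2 -> L2 miss  d=D]
8: W B2 -> L2 hit  d=D]
9: W B2 -> L2 hit  d=D]
10: W B11 -> L3 hit  d=D]
11: W B6 -> L2 miss wb->B2  d=D]
12: W B1 -> L1 hit  d=D]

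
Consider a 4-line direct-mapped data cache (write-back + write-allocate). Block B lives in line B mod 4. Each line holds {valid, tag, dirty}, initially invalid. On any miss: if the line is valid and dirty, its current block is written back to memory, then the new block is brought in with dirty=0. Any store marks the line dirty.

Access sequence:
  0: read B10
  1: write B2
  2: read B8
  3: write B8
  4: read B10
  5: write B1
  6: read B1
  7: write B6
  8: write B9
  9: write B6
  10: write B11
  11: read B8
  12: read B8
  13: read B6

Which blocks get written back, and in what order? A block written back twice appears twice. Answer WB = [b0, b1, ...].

WB = [2, 1]

0: R B10 → L2 miss [-]
1: W B2 → L2 miss [D]
2: R B8 → L0 miss [-]
3: W B8 → L0 hit [D]
4: R B10 → L2 miss wb→B2 [-]
5: W B1 → L1 miss [D]
6: R B1 → L1 hit [D]
7: W B6 → L2 miss [D]
8: W B9 → L1 miss wb→B1 [D]
9: W B6 → L2 hit [D]
10: W B11 → L3 miss [D]
11: R B8 → L0 hit [D]
12: R B8 → L0 hit [D]
13: R B6 → L2 hit [D]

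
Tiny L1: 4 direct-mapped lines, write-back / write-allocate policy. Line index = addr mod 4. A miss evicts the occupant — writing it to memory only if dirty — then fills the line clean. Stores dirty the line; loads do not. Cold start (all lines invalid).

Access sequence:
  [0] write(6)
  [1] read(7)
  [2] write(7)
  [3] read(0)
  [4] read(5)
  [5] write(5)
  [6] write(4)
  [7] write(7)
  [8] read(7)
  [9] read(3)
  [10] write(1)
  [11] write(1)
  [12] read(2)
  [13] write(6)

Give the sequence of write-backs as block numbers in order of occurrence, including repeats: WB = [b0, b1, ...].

WB = [7, 5, 6]

0: W B6 -> L2 miss  d=D]
1: R B7 -> L3 miss  d=-]
2: W B7 -> L3 hit  d=D]
3: R B0 -> L0 miss  d=-]
4: R B5 -> L1 miss  d=-]
5: W B5 -> L1 hit  d=D]
6: W B4 -> L0 miss  d=D]
7: W B7 -> L3 hit  d=D]
8: R B7 -> L3 hit  d=D]
9: R B3 -> L3 miss wb->B7  d=-]
10: W B1 -> L1 miss wb->B5  d=D]
11: W B1 -> L1 hit  d=D]
12: R B2 -> L2 miss wb->B6  d=-]
13: W B6 -> L2 miss  d=D]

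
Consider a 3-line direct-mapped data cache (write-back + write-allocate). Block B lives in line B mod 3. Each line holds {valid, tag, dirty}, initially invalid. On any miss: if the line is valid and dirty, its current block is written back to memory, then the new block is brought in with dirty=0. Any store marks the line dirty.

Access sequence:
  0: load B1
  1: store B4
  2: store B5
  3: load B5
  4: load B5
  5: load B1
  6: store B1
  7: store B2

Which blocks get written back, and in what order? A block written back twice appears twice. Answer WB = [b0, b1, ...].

WB = [4, 5]

0: R B1 → L1 miss [-]
1: W B4 → L1 miss [D]
2: W B5 → L2 miss [D]
3: R B5 → L2 hit [D]
4: R B5 → L2 hit [D]
5: R B1 → L1 miss wb→B4 [-]
6: W B1 → L1 hit [D]
7: W B2 → L2 miss wb→B5 [D]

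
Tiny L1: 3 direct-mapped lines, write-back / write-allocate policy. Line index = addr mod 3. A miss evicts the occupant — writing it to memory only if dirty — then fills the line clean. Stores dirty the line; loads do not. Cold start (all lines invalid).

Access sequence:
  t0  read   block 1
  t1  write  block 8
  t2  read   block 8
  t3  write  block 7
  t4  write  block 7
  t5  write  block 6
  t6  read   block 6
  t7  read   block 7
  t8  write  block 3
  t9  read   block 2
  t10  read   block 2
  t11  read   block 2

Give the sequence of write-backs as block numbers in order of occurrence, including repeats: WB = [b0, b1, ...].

0: R B1 → L1 miss [-]
1: W B8 → L2 miss [D]
2: R B8 → L2 hit [D]
3: W B7 → L1 miss [D]
4: W B7 → L1 hit [D]
5: W B6 → L0 miss [D]
6: R B6 → L0 hit [D]
7: R B7 → L1 hit [D]
8: W B3 → L0 miss wb→B6 [D]
9: R B2 → L2 miss wb→B8 [-]
10: R B2 → L2 hit [-]
11: R B2 → L2 hit [-]

WB = [6, 8]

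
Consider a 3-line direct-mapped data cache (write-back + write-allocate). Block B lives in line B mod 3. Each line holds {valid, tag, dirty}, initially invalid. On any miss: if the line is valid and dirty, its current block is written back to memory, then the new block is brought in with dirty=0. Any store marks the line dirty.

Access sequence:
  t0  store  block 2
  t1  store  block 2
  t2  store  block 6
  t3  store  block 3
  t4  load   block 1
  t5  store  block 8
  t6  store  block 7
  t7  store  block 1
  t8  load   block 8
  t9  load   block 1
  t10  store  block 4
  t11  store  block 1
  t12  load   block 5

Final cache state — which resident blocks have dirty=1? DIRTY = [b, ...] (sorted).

0: W B2 → L2 miss [D]
1: W B2 → L2 hit [D]
2: W B6 → L0 miss [D]
3: W B3 → L0 miss wb→B6 [D]
4: R B1 → L1 miss [-]
5: W B8 → L2 miss wb→B2 [D]
6: W B7 → L1 miss [D]
7: W B1 → L1 miss wb→B7 [D]
8: R B8 → L2 hit [D]
9: R B1 → L1 hit [D]
10: W B4 → L1 miss wb→B1 [D]
11: W B1 → L1 miss wb→B4 [D]
12: R B5 → L2 miss wb→B8 [-]

DIRTY = [1, 3]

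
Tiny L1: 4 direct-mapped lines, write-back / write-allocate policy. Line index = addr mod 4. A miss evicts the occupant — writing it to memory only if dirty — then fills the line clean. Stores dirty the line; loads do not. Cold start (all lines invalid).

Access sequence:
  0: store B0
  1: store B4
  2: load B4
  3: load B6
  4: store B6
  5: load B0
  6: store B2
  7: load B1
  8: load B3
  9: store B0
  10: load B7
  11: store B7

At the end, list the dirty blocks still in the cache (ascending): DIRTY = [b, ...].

DIRTY = [0, 2, 7]

0: W B0 -> L0 miss  d=D]
1: W B4 -> L0 miss wb->B0  d=D]
2: R B4 -> L0 hit  d=D]
3: R B6 -> L2 miss  d=-]
4: W B6 -> L2 hit  d=D]
5: R B0 -> L0 miss wb->B4  d=-]
6: W B2 -> L2 miss wb->B6  d=D]
7: R B1 -> L1 miss  d=-]
8: R B3 -> L3 miss  d=-]
9: W B0 -> L0 hit  d=D]
10: R B7 -> L3 miss  d=-]
11: W B7 -> L3 hit  d=D]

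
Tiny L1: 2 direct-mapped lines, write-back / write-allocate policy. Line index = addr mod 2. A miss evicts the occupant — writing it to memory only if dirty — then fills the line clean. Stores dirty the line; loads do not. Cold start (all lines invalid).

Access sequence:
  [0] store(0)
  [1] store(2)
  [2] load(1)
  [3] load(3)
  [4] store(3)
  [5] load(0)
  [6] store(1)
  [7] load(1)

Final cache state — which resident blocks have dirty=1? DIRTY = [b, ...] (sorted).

DIRTY = [1]

0: W B0 → L0 miss [D]
1: W B2 → L0 miss wb→B0 [D]
2: R B1 → L1 miss [-]
3: R B3 → L1 miss [-]
4: W B3 → L1 hit [D]
5: R B0 → L0 miss wb→B2 [-]
6: W B1 → L1 miss wb→B3 [D]
7: R B1 → L1 hit [D]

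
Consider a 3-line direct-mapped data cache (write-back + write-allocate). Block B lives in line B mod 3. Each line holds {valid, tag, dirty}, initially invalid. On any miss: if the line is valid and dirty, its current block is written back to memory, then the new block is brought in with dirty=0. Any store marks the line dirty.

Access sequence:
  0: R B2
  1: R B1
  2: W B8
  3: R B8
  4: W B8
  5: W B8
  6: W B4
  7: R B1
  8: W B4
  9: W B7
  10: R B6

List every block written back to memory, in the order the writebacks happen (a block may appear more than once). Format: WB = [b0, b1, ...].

WB = [4, 4]

0: R B2 -> L2 miss  d=-]
1: R B1 -> L1 miss  d=-]
2: W B8 -> L2 miss  d=D]
3: R B8 -> L2 hit  d=D]
4: W B8 -> L2 hit  d=D]
5: W B8 -> L2 hit  d=D]
6: W B4 -> L1 miss  d=D]
7: R B1 -> L1 miss wb->B4  d=-]
8: W B4 -> L1 miss  d=D]
9: W B7 -> L1 miss wb->B4  d=D]
10: R B6 -> L0 miss  d=-]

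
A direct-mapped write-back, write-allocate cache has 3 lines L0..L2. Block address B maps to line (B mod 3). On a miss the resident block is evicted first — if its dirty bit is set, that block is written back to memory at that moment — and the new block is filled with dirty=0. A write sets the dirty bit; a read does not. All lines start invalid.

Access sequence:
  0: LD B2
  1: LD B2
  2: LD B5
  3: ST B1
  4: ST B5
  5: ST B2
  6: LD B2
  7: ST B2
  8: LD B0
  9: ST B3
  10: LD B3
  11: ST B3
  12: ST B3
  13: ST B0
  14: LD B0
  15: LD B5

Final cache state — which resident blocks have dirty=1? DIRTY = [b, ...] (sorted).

  0 | R B2 → L2 miss [-]
  1 | R B2 → L2 hit [-]
  2 | R B5 → L2 miss [-]
  3 | W B1 → L1 miss [D]
  4 | W B5 → L2 hit [D]
  5 | W B2 → L2 miss wb→B5 [D]
  6 | R B2 → L2 hit [D]
  7 | W B2 → L2 hit [D]
  8 | R B0 → L0 miss [-]
  9 | W B3 → L0 miss [D]
  10 | R B3 → L0 hit [D]
  11 | W B3 → L0 hit [D]
  12 | W B3 → L0 hit [D]
  13 | W B0 → L0 miss wb→B3 [D]
  14 | R B0 → L0 hit [D]
  15 | R B5 → L2 miss wb→B2 [-]

DIRTY = [0, 1]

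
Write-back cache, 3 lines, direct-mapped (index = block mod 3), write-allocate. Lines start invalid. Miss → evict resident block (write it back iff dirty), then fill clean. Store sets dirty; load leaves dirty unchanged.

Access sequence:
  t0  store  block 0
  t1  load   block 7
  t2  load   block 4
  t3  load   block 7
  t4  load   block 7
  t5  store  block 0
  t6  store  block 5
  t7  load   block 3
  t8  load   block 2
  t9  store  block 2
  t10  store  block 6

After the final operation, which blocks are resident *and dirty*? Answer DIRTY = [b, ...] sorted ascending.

0: W B0 → L0 miss [D]
1: R B7 → L1 miss [-]
2: R B4 → L1 miss [-]
3: R B7 → L1 miss [-]
4: R B7 → L1 hit [-]
5: W B0 → L0 hit [D]
6: W B5 → L2 miss [D]
7: R B3 → L0 miss wb→B0 [-]
8: R B2 → L2 miss wb→B5 [-]
9: W B2 → L2 hit [D]
10: W B6 → L0 miss [D]

DIRTY = [2, 6]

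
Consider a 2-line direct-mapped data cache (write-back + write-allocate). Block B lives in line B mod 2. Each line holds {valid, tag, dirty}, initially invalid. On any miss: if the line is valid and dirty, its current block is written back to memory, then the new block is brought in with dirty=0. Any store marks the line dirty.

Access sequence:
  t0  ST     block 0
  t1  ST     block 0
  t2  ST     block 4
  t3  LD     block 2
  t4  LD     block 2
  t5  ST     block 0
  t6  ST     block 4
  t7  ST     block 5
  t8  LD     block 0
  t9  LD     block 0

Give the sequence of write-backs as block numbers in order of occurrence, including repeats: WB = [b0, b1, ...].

  0 | W B0 → L0 miss [D]
  1 | W B0 → L0 hit [D]
  2 | W B4 → L0 miss wb→B0 [D]
  3 | R B2 → L0 miss wb→B4 [-]
  4 | R B2 → L0 hit [-]
  5 | W B0 → L0 miss [D]
  6 | W B4 → L0 miss wb→B0 [D]
  7 | W B5 → L1 miss [D]
  8 | R B0 → L0 miss wb→B4 [-]
  9 | R B0 → L0 hit [-]

WB = [0, 4, 0, 4]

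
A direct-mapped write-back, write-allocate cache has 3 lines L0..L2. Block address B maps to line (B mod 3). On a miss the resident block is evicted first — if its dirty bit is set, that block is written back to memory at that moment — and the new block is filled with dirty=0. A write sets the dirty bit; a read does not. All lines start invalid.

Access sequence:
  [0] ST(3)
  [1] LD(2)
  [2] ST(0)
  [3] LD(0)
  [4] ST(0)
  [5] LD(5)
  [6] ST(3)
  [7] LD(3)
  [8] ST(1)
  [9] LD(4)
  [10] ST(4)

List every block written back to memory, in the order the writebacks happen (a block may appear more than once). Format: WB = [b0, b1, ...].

WB = [3, 0, 1]

0: W B3 -> L0 miss  d=D]
1: R B2 -> L2 miss  d=-]
2: W B0 -> L0 miss wb->B3  d=D]
3: R B0 -> L0 hit  d=D]
4: W B0 -> L0 hit  d=D]
5: R B5 -> L2 miss  d=-]
6: W B3 -> L0 miss wb->B0  d=D]
7: R B3 -> L0 hit  d=D]
8: W B1 -> L1 miss  d=D]
9: R B4 -> L1 miss wb->B1  d=-]
10: W B4 -> L1 hit  d=D]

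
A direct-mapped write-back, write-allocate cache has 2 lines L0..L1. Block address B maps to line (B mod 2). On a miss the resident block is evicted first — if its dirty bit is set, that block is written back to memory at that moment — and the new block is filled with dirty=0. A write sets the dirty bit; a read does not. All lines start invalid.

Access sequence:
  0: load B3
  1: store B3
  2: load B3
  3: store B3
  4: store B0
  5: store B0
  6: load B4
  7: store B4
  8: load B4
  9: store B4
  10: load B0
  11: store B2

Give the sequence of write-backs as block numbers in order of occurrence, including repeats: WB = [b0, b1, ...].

WB = [0, 4]

0: R B3 -> L1 miss  d=-]
1: W B3 -> L1 hit  d=D]
2: R B3 -> L1 hit  d=D]
3: W B3 -> L1 hit  d=D]
4: W B0 -> L0 miss  d=D]
5: W B0 -> L0 hit  d=D]
6: R B4 -> L0 miss wb->B0  d=-]
7: W B4 -> L0 hit  d=D]
8: R B4 -> L0 hit  d=D]
9: W B4 -> L0 hit  d=D]
10: R B0 -> L0 miss wb->B4  d=-]
11: W B2 -> L0 miss  d=D]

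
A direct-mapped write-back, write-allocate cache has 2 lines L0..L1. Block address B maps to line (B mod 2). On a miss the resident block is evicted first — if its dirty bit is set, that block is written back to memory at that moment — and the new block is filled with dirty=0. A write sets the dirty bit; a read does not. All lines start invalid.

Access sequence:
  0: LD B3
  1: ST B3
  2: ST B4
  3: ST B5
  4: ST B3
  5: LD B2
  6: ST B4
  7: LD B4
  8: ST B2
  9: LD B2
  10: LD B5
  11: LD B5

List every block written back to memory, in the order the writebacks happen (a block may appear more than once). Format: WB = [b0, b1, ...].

0: R B3 → L1 miss [-]
1: W B3 → L1 hit [D]
2: W B4 → L0 miss [D]
3: W B5 → L1 miss wb→B3 [D]
4: W B3 → L1 miss wb→B5 [D]
5: R B2 → L0 miss wb→B4 [-]
6: W B4 → L0 miss [D]
7: R B4 → L0 hit [D]
8: W B2 → L0 miss wb→B4 [D]
9: R B2 → L0 hit [D]
10: R B5 → L1 miss wb→B3 [-]
11: R B5 → L1 hit [-]

WB = [3, 5, 4, 4, 3]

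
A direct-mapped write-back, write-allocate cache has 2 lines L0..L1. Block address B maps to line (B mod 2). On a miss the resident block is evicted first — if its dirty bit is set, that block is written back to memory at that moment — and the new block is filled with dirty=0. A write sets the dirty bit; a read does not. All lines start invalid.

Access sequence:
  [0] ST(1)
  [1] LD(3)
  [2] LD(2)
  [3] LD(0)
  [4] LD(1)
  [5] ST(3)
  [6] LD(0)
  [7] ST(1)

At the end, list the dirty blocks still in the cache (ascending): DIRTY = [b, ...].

DIRTY = [1]

  0 | W B1 → L1 miss [D]
  1 | R B3 → L1 miss wb→B1 [-]
  2 | R B2 → L0 miss [-]
  3 | R B0 → L0 miss [-]
  4 | R B1 → L1 miss [-]
  5 | W B3 → L1 miss [D]
  6 | R B0 → L0 hit [-]
  7 | W B1 → L1 miss wb→B3 [D]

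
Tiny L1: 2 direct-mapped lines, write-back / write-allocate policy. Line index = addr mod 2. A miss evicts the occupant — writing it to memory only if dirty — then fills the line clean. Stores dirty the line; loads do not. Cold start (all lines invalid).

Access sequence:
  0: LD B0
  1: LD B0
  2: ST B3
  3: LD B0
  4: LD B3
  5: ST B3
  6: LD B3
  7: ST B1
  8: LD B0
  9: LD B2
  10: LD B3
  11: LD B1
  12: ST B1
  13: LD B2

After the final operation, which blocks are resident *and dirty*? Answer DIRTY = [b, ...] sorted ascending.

DIRTY = [1]

0: R B0 → L0 miss [-]
1: R B0 → L0 hit [-]
2: W B3 → L1 miss [D]
3: R B0 → L0 hit [-]
4: R B3 → L1 hit [D]
5: W B3 → L1 hit [D]
6: R B3 → L1 hit [D]
7: W B1 → L1 miss wb→B3 [D]
8: R B0 → L0 hit [-]
9: R B2 → L0 miss [-]
10: R B3 → L1 miss wb→B1 [-]
11: R B1 → L1 miss [-]
12: W B1 → L1 hit [D]
13: R B2 → L0 hit [-]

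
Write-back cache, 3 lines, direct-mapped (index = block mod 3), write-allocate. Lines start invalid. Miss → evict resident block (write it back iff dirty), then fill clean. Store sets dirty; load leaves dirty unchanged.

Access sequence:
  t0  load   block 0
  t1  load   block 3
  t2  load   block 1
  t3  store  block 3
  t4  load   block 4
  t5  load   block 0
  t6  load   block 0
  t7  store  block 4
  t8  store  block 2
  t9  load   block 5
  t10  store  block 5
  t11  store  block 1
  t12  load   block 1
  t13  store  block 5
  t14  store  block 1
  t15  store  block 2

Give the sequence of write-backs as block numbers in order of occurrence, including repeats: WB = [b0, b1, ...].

WB = [3, 2, 4, 5]

0: R B0 -> L0 miss  d=-]
1: R B3 -> L0 miss  d=-]
2: R B1 -> L1 miss  d=-]
3: W B3 -> L0 hit  d=D]
4: R B4 -> L1 miss  d=-]
5: R B0 -> L0 miss wb->B3  d=-]
6: R B0 -> L0 hit  d=-]
7: W B4 -> L1 hit  d=D]
8: W B2 -> L2 miss  d=D]
9: R B5 -> L2 miss wb->B2  d=-]
10: W B5 -> L2 hit  d=D]
11: W B1 -> L1 miss wb->B4  d=D]
12: R B1 -> L1 hit  d=D]
13: W B5 -> L2 hit  d=D]
14: W B1 -> L1 hit  d=D]
15: W B2 -> L2 miss wb->B5  d=D]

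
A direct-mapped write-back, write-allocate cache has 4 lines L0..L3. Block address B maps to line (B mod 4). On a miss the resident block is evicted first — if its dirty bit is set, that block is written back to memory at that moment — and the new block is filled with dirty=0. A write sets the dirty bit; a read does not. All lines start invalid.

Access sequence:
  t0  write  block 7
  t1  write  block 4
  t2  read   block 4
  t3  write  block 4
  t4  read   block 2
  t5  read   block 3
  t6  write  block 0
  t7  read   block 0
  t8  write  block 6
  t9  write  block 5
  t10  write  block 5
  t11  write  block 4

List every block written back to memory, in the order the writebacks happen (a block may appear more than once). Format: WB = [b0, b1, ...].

0: W B7 → L3 miss [D]
1: W B4 → L0 miss [D]
2: R B4 → L0 hit [D]
3: W B4 → L0 hit [D]
4: R B2 → L2 miss [-]
5: R B3 → L3 miss wb→B7 [-]
6: W B0 → L0 miss wb→B4 [D]
7: R B0 → L0 hit [D]
8: W B6 → L2 miss [D]
9: W B5 → L1 miss [D]
10: W B5 → L1 hit [D]
11: W B4 → L0 miss wb→B0 [D]

WB = [7, 4, 0]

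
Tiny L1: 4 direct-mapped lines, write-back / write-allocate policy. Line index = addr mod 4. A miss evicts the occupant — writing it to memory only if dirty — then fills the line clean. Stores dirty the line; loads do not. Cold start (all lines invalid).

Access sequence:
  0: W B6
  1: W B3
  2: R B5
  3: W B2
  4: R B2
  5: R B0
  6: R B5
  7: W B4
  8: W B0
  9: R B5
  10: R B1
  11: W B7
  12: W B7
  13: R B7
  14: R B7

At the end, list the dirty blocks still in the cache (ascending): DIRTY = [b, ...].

0: W B6 → L2 miss [D]
1: W B3 → L3 miss [D]
2: R B5 → L1 miss [-]
3: W B2 → L2 miss wb→B6 [D]
4: R B2 → L2 hit [D]
5: R B0 → L0 miss [-]
6: R B5 → L1 hit [-]
7: W B4 → L0 miss [D]
8: W B0 → L0 miss wb→B4 [D]
9: R B5 → L1 hit [-]
10: R B1 → L1 miss [-]
11: W B7 → L3 miss wb→B3 [D]
12: W B7 → L3 hit [D]
13: R B7 → L3 hit [D]
14: R B7 → L3 hit [D]

DIRTY = [0, 2, 7]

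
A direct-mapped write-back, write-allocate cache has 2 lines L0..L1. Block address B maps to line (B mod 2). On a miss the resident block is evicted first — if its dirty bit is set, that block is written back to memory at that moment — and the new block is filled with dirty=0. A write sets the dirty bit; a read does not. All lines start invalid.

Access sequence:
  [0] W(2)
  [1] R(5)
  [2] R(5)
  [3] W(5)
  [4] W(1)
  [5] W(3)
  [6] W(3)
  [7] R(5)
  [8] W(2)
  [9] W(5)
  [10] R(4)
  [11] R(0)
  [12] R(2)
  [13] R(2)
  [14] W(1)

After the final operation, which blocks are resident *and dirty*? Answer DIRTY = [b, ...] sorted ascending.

DIRTY = [1]

0: W B2 → L0 miss [D]
1: R B5 → L1 miss [-]
2: R B5 → L1 hit [-]
3: W B5 → L1 hit [D]
4: W B1 → L1 miss wb→B5 [D]
5: W B3 → L1 miss wb→B1 [D]
6: W B3 → L1 hit [D]
7: R B5 → L1 miss wb→B3 [-]
8: W B2 → L0 hit [D]
9: W B5 → L1 hit [D]
10: R B4 → L0 miss wb→B2 [-]
11: R B0 → L0 miss [-]
12: R B2 → L0 miss [-]
13: R B2 → L0 hit [-]
14: W B1 → L1 miss wb→B5 [D]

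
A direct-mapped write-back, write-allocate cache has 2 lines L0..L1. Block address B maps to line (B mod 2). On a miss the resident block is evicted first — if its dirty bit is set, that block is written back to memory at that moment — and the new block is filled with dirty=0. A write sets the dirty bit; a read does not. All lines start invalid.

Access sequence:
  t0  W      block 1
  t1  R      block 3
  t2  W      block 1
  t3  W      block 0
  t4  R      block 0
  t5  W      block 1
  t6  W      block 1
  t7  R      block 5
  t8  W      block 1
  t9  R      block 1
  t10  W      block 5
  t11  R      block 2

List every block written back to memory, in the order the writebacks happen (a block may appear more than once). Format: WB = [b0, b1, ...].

  0 | W B1 → L1 miss [D]
  1 | R B3 → L1 miss wb→B1 [-]
  2 | W B1 → L1 miss [D]
  3 | W B0 → L0 miss [D]
  4 | R B0 → L0 hit [D]
  5 | W B1 → L1 hit [D]
  6 | W B1 → L1 hit [D]
  7 | R B5 → L1 miss wb→B1 [-]
  8 | W B1 → L1 miss [D]
  9 | R B1 → L1 hit [D]
  10 | W B5 → L1 miss wb→B1 [D]
  11 | R B2 → L0 miss wb→B0 [-]

WB = [1, 1, 1, 0]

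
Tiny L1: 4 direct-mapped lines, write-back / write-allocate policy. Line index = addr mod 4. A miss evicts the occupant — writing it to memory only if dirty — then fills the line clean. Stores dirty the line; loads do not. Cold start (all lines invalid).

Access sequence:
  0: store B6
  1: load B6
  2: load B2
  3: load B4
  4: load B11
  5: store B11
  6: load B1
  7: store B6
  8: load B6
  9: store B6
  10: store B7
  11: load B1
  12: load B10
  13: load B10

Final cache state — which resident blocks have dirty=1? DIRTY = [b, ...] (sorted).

DIRTY = [7]

0: W B6 -> L2 miss  d=D]
1: R B6 -> L2 hit  d=D]
2: R B2 -> L2 miss wb->B6  d=-]
3: R B4 -> L0 miss  d=-]
4: R B11 -> L3 miss  d=-]
5: W B11 -> L3 hit  d=D]
6: R B1 -> L1 miss  d=-]
7: W B6 -> L2 miss  d=D]
8: R B6 -> L2 hit  d=D]
9: W B6 -> L2 hit  d=D]
10: W B7 -> L3 miss wb->B11  d=D]
11: R B1 -> L1 hit  d=-]
12: R B10 -> L2 miss wb->B6  d=-]
13: R B10 -> L2 hit  d=-]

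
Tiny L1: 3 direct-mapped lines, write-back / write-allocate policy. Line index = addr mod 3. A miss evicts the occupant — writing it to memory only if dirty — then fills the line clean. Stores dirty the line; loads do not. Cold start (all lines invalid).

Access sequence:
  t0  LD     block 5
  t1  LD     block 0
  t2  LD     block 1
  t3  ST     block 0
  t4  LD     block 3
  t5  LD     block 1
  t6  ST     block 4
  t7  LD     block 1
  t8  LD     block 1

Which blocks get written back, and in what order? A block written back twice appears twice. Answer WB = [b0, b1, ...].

WB = [0, 4]

0: R B5 -> L2 miss  d=-]
1: R B0 -> L0 miss  d=-]
2: R B1 -> L1 miss  d=-]
3: W B0 -> L0 hit  d=D]
4: R B3 -> L0 miss wb->B0  d=-]
5: R B1 -> L1 hit  d=-]
6: W B4 -> L1 miss  d=D]
7: R B1 -> L1 miss wb->B4  d=-]
8: R B1 -> L1 hit  d=-]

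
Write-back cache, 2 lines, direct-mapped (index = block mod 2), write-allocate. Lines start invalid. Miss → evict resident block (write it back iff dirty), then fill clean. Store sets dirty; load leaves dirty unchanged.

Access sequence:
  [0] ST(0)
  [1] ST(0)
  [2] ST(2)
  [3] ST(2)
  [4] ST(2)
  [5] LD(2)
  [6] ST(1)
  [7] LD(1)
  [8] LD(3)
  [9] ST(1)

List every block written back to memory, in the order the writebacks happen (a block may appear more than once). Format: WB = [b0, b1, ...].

WB = [0, 1]

  0 | W B0 → L0 miss [D]
  1 | W B0 → L0 hit [D]
  2 | W B2 → L0 miss wb→B0 [D]
  3 | W B2 → L0 hit [D]
  4 | W B2 → L0 hit [D]
  5 | R B2 → L0 hit [D]
  6 | W B1 → L1 miss [D]
  7 | R B1 → L1 hit [D]
  8 | R B3 → L1 miss wb→B1 [-]
  9 | W B1 → L1 miss [D]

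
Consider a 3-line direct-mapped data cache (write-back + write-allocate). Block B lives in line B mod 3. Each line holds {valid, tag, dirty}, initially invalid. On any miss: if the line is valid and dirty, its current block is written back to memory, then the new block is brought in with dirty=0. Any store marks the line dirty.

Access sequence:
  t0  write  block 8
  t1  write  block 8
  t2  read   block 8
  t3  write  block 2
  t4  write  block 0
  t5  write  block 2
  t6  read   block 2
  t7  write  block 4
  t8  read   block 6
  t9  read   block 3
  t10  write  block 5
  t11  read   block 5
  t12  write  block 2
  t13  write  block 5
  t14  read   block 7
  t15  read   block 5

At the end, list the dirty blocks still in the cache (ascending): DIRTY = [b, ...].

0: W B8 → L2 miss [D]
1: W B8 → L2 hit [D]
2: R B8 → L2 hit [D]
3: W B2 → L2 miss wb→B8 [D]
4: W B0 → L0 miss [D]
5: W B2 → L2 hit [D]
6: R B2 → L2 hit [D]
7: W B4 → L1 miss [D]
8: R B6 → L0 miss wb→B0 [-]
9: R B3 → L0 miss [-]
10: W B5 → L2 miss wb→B2 [D]
11: R B5 → L2 hit [D]
12: W B2 → L2 miss wb→B5 [D]
13: W B5 → L2 miss wb→B2 [D]
14: R B7 → L1 miss wb→B4 [-]
15: R B5 → L2 hit [D]

DIRTY = [5]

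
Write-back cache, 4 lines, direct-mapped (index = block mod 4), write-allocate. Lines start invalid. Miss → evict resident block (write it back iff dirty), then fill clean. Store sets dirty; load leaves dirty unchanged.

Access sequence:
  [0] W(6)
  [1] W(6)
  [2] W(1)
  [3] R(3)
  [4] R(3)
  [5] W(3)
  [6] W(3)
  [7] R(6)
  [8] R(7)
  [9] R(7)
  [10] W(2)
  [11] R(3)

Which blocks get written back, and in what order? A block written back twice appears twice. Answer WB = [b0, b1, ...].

0: W B6 → L2 miss [D]
1: W B6 → L2 hit [D]
2: W B1 → L1 miss [D]
3: R B3 → L3 miss [-]
4: R B3 → L3 hit [-]
5: W B3 → L3 hit [D]
6: W B3 → L3 hit [D]
7: R B6 → L2 hit [D]
8: R B7 → L3 miss wb→B3 [-]
9: R B7 → L3 hit [-]
10: W B2 → L2 miss wb→B6 [D]
11: R B3 → L3 miss [-]

WB = [3, 6]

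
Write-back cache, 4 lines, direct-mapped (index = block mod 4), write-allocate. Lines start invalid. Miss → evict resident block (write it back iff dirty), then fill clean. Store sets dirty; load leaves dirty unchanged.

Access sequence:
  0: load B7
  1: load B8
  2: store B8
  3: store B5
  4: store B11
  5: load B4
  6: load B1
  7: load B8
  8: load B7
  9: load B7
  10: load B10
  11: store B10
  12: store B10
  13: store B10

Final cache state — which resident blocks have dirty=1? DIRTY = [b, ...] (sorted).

DIRTY = [10]

0: R B7 → L3 miss [-]
1: R B8 → L0 miss [-]
2: W B8 → L0 hit [D]
3: W B5 → L1 miss [D]
4: W B11 → L3 miss [D]
5: R B4 → L0 miss wb→B8 [-]
6: R B1 → L1 miss wb→B5 [-]
7: R B8 → L0 miss [-]
8: R B7 → L3 miss wb→B11 [-]
9: R B7 → L3 hit [-]
10: R B10 → L2 miss [-]
11: W B10 → L2 hit [D]
12: W B10 → L2 hit [D]
13: W B10 → L2 hit [D]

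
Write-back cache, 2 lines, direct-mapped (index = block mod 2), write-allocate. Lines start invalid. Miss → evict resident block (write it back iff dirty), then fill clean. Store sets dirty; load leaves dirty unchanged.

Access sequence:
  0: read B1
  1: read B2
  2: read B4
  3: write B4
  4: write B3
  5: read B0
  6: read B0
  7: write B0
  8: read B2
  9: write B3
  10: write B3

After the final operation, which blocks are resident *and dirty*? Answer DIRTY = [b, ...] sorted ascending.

0: R B1 → L1 miss [-]
1: R B2 → L0 miss [-]
2: R B4 → L0 miss [-]
3: W B4 → L0 hit [D]
4: W B3 → L1 miss [D]
5: R B0 → L0 miss wb→B4 [-]
6: R B0 → L0 hit [-]
7: W B0 → L0 hit [D]
8: R B2 → L0 miss wb→B0 [-]
9: W B3 → L1 hit [D]
10: W B3 → L1 hit [D]

DIRTY = [3]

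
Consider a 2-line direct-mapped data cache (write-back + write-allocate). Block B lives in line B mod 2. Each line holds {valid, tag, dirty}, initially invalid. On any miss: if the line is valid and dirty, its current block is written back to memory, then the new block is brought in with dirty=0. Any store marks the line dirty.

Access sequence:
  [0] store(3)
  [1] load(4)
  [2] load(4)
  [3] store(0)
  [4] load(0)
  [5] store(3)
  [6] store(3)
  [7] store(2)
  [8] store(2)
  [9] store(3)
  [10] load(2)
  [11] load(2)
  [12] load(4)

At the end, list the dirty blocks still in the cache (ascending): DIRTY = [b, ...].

  0 | W B3 → L1 miss [D]
  1 | R B4 → L0 miss [-]
  2 | R B4 → L0 hit [-]
  3 | W B0 → L0 miss [D]
  4 | R B0 → L0 hit [D]
  5 | W B3 → L1 hit [D]
  6 | W B3 → L1 hit [D]
  7 | W B2 → L0 miss wb→B0 [D]
  8 | W B2 → L0 hit [D]
  9 | W B3 → L1 hit [D]
  10 | R B2 → L0 hit [D]
  11 | R B2 → L0 hit [D]
  12 | R B4 → L0 miss wb→B2 [-]

DIRTY = [3]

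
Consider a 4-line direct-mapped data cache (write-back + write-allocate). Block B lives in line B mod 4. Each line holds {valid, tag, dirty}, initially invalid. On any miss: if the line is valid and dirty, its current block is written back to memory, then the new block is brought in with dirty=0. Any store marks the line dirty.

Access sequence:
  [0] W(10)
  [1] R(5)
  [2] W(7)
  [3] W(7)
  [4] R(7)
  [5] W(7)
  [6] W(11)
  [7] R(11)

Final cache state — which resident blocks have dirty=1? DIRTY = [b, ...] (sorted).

0: W B10 → L2 miss [D]
1: R B5 → L1 miss [-]
2: W B7 → L3 miss [D]
3: W B7 → L3 hit [D]
4: R B7 → L3 hit [D]
5: W B7 → L3 hit [D]
6: W B11 → L3 miss wb→B7 [D]
7: R B11 → L3 hit [D]

DIRTY = [10, 11]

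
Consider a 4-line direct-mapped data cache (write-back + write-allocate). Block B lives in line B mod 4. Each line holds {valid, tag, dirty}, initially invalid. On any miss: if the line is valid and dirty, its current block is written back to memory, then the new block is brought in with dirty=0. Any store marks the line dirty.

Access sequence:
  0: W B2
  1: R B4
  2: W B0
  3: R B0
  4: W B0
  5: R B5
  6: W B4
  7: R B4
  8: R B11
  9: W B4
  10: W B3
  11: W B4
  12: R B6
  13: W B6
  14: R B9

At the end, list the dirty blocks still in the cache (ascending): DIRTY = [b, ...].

DIRTY = [3, 4, 6]

  0 | W B2 → L2 miss [D]
  1 | R B4 → L0 miss [-]
  2 | W B0 → L0 miss [D]
  3 | R B0 → L0 hit [D]
  4 | W B0 → L0 hit [D]
  5 | R B5 → L1 miss [-]
  6 | W B4 → L0 miss wb→B0 [D]
  7 | R B4 → L0 hit [D]
  8 | R B11 → L3 miss [-]
  9 | W B4 → L0 hit [D]
  10 | W B3 → L3 miss [D]
  11 | W B4 → L0 hit [D]
  12 | R B6 → L2 miss wb→B2 [-]
  13 | W B6 → L2 hit [D]
  14 | R B9 → L1 miss [-]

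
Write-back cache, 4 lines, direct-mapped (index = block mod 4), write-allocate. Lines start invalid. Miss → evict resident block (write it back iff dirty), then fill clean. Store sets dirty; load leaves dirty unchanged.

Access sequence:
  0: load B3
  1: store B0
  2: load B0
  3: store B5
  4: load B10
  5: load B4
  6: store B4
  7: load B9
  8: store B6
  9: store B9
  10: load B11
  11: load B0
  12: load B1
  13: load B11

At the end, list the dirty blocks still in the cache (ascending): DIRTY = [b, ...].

  0 | R B3 → L3 miss [-]
  1 | W B0 → L0 miss [D]
  2 | R B0 → L0 hit [D]
  3 | W B5 → L1 miss [D]
  4 | R B10 → L2 miss [-]
  5 | R B4 → L0 miss wb→B0 [-]
  6 | W B4 → L0 hit [D]
  7 | R B9 → L1 miss wb→B5 [-]
  8 | W B6 → L2 miss [D]
  9 | W B9 → L1 hit [D]
  10 | R B11 → L3 miss [-]
  11 | R B0 → L0 miss wb→B4 [-]
  12 | R B1 → L1 miss wb→B9 [-]
  13 | R B11 → L3 hit [-]

DIRTY = [6]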